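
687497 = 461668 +225829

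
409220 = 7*58460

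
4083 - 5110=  - 1027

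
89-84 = 5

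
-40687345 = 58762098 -99449443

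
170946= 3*56982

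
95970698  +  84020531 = 179991229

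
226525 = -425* (-533 ) 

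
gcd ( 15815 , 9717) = 1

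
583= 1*583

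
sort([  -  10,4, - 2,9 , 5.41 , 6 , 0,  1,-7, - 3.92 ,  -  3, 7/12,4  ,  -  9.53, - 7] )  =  [ - 10, - 9.53 , - 7,-7, - 3.92, - 3, - 2,0,7/12, 1 , 4, 4, 5.41,6 , 9 ]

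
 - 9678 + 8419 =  - 1259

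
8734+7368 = 16102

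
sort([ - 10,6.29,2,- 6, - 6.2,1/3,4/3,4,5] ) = [ - 10, - 6.2, - 6,1/3,  4/3,2,  4 , 5, 6.29]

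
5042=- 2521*( - 2 ) 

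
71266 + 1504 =72770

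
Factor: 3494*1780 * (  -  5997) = -2^3 * 3^1 * 5^1*89^1*1747^1*1999^1 = - 37297262040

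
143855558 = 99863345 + 43992213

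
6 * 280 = 1680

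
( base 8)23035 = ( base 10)9757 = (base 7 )40306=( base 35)7xr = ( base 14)37ad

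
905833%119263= 70992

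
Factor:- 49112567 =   -  7^1 * 23^1*305047^1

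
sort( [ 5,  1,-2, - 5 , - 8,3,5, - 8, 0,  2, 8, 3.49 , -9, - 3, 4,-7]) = [  -  9, - 8,- 8 , - 7, - 5, - 3, - 2,  0, 1, 2 , 3, 3.49,4, 5, 5, 8]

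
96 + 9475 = 9571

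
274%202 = 72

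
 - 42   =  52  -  94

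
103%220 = 103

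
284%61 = 40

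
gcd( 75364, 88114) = 2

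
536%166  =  38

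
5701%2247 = 1207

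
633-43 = 590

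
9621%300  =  21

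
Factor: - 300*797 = - 2^2*3^1* 5^2 * 797^1 = - 239100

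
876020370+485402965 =1361423335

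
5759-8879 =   -  3120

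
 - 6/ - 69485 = 6/69485 = 0.00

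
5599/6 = 933+ 1/6=933.17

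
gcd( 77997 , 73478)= 1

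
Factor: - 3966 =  - 2^1 * 3^1*661^1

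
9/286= 9/286= 0.03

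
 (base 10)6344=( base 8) 14310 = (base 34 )5GK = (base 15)1D2E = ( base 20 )FH4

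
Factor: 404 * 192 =77568 = 2^8*3^1*101^1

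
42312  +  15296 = 57608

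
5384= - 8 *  ( - 673 )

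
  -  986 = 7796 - 8782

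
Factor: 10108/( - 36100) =-5^(-2 )*7^1 = - 7/25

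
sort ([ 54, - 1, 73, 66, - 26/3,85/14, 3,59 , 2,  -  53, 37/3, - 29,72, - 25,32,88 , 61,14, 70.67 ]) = [-53, -29, - 25,  -  26/3, - 1,2, 3, 85/14, 37/3,14, 32, 54,59,61,66,70.67,72,73, 88] 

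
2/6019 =2/6019= 0.00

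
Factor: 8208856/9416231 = 2^3*11^( - 1 )*29^1*41^1 * 863^1*856021^( - 1 ) 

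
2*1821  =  3642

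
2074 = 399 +1675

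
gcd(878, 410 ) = 2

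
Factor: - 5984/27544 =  - 68/313= - 2^2*17^1*313^ ( - 1 ) 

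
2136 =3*712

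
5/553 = 5/553=0.01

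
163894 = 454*361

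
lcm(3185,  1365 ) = 9555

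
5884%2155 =1574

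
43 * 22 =946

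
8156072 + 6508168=14664240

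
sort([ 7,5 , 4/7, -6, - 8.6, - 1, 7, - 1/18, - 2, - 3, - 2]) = [ - 8.6,  -  6, - 3, - 2, - 2, - 1, - 1/18, 4/7,5, 7,7]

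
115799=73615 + 42184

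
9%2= 1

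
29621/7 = 29621/7 = 4231.57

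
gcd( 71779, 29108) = 1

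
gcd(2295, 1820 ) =5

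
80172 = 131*612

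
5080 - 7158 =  - 2078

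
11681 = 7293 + 4388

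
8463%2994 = 2475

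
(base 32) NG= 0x2F0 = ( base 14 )3ba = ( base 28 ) qo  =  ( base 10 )752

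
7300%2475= 2350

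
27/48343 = 27/48343 = 0.00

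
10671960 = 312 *34205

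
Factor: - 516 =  - 2^2*3^1*43^1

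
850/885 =170/177 = 0.96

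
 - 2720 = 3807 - 6527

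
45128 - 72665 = - 27537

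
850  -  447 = 403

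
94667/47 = 94667/47 = 2014.19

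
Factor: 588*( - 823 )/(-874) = 2^1*3^1*7^2*19^( - 1) * 23^( - 1 )*823^1 = 241962/437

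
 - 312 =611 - 923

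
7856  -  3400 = 4456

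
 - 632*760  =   - 480320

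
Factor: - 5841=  - 3^2*11^1*59^1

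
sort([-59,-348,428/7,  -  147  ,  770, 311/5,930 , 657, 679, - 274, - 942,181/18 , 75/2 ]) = [ - 942, - 348, -274,-147, - 59 , 181/18,75/2, 428/7, 311/5, 657,679,  770,930]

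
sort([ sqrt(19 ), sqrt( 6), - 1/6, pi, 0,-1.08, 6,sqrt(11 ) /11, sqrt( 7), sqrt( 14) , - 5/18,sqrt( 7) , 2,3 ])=[ - 1.08, - 5/18,- 1/6, 0,  sqrt( 11 )/11, 2  ,  sqrt(6 ), sqrt( 7),sqrt( 7), 3, pi , sqrt( 14), sqrt( 19), 6]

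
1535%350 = 135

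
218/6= 36  +  1/3 = 36.33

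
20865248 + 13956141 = 34821389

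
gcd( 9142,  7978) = 2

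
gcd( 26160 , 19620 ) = 6540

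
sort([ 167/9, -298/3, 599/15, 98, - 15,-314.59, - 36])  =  [ - 314.59,- 298/3,  -  36, - 15,167/9, 599/15 , 98]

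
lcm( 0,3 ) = 0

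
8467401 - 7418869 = 1048532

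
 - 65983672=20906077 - 86889749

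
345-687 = - 342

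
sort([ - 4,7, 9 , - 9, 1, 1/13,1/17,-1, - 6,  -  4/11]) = [-9, - 6,-4, - 1 , - 4/11, 1/17,1/13,1,7,9]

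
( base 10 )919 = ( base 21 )21G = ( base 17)331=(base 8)1627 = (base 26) 199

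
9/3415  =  9/3415 =0.00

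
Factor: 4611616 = 2^5*211^1*683^1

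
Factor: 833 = 7^2*17^1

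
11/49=11/49 = 0.22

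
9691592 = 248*39079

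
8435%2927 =2581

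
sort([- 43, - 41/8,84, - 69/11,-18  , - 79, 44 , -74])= [ - 79, - 74,-43,- 18, - 69/11, - 41/8,  44,84]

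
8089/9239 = 8089/9239 =0.88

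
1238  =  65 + 1173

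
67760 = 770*88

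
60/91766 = 30/45883=0.00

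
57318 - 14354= 42964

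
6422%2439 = 1544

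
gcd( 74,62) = 2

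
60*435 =26100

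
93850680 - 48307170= 45543510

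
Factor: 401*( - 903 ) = - 362103 =- 3^1* 7^1*43^1*401^1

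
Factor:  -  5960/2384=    - 2^( - 1 )*5^1 = - 5/2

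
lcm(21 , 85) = 1785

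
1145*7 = 8015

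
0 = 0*307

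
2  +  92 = 94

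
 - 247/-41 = 6 + 1/41 = 6.02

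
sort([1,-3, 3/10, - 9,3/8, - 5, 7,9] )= [ - 9, - 5, - 3, 3/10,3/8 , 1,7,  9]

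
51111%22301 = 6509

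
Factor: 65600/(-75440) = -2^2*5^1*23^(-1) = - 20/23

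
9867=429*23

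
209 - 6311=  - 6102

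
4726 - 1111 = 3615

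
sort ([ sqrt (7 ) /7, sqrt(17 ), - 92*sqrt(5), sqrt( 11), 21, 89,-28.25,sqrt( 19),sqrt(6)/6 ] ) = [ - 92*sqrt(5), - 28.25, sqrt(7)/7, sqrt( 6)/6, sqrt( 11 ),sqrt( 17 ) , sqrt(19),21,89] 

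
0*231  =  0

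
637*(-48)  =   - 30576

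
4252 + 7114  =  11366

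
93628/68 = 1376 + 15/17 = 1376.88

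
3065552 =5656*542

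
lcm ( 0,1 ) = 0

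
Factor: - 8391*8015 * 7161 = -481604927265 = - 3^2*5^1 * 7^2*11^1* 31^1*229^1*2797^1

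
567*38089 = 21596463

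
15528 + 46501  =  62029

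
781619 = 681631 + 99988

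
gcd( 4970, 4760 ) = 70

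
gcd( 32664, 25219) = 1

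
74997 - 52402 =22595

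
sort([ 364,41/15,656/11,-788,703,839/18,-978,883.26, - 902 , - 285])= [ - 978, - 902, - 788, - 285,41/15,839/18,656/11,364,703, 883.26 ]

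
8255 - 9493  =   - 1238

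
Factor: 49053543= 3^1*7^1*11^1*212353^1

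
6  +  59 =65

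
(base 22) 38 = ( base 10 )74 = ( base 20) 3E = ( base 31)2c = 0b1001010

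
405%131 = 12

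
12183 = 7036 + 5147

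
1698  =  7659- 5961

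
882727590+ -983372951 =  - 100645361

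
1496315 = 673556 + 822759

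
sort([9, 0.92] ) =[0.92, 9]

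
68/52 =17/13=1.31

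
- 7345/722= -7345/722 = - 10.17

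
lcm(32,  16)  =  32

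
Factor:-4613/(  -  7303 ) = 7^1*67^(-1 )*109^(-1 )*659^1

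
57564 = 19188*3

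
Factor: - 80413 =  - 97^1*829^1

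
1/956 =1/956 =0.00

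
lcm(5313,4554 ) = 31878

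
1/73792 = 1/73792= 0.00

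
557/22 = 557/22 = 25.32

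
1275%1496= 1275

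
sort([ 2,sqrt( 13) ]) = [2,sqrt (13)] 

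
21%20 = 1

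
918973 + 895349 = 1814322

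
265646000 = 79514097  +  186131903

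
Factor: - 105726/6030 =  - 263/15 = - 3^( - 1) * 5^( - 1) * 263^1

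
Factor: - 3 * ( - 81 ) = 3^5 = 243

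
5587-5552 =35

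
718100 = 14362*50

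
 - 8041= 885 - 8926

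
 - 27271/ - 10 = 27271/10 = 2727.10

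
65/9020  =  13/1804 = 0.01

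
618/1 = 618 = 618.00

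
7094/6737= 7094/6737 = 1.05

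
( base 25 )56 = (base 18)75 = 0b10000011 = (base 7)245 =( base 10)131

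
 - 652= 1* ( - 652 ) 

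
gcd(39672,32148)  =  684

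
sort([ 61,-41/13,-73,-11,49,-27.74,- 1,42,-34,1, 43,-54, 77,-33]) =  [  -  73 ,-54,-34, - 33,-27.74, - 11,- 41/13, - 1,1,42, 43, 49, 61,77 ]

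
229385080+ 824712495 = 1054097575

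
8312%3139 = 2034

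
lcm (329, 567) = 26649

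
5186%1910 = 1366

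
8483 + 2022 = 10505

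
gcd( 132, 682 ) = 22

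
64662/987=65 + 169/329 = 65.51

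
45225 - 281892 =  - 236667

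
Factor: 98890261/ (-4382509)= - 3410009/151121 = - 151121^ ( - 1) *3410009^1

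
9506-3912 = 5594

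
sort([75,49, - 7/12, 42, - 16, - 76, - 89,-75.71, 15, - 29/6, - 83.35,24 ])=[ - 89, - 83.35, - 76, - 75.71, - 16, - 29/6, - 7/12, 15,24, 42, 49,75]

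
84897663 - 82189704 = 2707959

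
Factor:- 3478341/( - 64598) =2^( - 1) * 3^1*32299^( - 1)*1159447^1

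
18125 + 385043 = 403168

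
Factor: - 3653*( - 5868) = 2^2*3^2*13^1*163^1*281^1 = 21435804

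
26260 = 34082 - 7822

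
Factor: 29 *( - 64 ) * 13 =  - 24128 = - 2^6*13^1*29^1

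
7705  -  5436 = 2269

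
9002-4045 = 4957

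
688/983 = 688/983 = 0.70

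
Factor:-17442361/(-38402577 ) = 3^( - 2)*19^1*1181^( - 1 )*3613^( - 1)*918019^1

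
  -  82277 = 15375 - 97652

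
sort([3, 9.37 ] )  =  [3,  9.37]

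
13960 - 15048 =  - 1088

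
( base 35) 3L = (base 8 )176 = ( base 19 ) 6C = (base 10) 126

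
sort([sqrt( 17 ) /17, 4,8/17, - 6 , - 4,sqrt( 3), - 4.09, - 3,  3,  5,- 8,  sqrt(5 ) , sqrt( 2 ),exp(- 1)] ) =[ - 8, - 6, - 4.09, - 4, - 3, sqrt( 17 ) /17,exp( - 1),8/17,sqrt ( 2 ),sqrt( 3),  sqrt(5 ),3,4,5]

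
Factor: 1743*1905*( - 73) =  - 242390295= - 3^2 * 5^1*7^1*73^1*83^1 * 127^1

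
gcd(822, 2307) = 3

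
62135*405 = 25164675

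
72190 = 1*72190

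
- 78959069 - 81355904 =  - 160314973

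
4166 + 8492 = 12658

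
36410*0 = 0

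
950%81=59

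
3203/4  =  3203/4 = 800.75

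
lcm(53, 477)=477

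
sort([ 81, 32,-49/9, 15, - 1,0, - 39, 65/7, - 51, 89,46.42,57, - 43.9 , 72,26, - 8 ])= [ - 51, - 43.9, - 39, - 8,-49/9, - 1, 0,65/7 , 15, 26, 32, 46.42,  57,72, 81, 89]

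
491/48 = 491/48 = 10.23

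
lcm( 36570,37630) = 2596470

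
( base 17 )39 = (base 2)111100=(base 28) 24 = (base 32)1S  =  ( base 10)60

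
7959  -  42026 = - 34067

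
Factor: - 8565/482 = - 2^(  -  1 )*3^1*5^1*241^( - 1 )*571^1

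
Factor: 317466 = 2^1*3^3*5879^1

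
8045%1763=993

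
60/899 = 60/899 = 0.07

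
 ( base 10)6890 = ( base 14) 2722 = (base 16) 1AEA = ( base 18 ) 134e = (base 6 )51522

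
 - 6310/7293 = - 1+983/7293 = - 0.87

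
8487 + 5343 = 13830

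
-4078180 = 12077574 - 16155754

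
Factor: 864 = 2^5* 3^3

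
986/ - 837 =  - 2 + 688/837 = - 1.18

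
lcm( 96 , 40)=480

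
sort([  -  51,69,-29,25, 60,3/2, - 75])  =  [ - 75,-51, - 29,3/2,25,60, 69]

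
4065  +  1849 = 5914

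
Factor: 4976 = 2^4*311^1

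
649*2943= 1910007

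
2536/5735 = 2536/5735 = 0.44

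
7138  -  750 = 6388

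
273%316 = 273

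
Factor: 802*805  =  2^1*5^1*7^1*23^1 * 401^1=645610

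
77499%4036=815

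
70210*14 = 982940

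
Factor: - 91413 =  - 3^2*7^1  *1451^1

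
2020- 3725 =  - 1705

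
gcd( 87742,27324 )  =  2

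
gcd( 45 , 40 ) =5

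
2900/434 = 6 + 148/217=   6.68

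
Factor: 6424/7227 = 2^3*3^( - 2) = 8/9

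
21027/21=7009/7 = 1001.29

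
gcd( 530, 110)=10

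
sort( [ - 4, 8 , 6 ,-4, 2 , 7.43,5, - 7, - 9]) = [-9, - 7, - 4, - 4,  2 , 5  ,  6 , 7.43 , 8]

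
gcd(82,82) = 82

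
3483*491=1710153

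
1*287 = 287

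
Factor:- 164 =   -  2^2*41^1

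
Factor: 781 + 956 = 1737 = 3^2*193^1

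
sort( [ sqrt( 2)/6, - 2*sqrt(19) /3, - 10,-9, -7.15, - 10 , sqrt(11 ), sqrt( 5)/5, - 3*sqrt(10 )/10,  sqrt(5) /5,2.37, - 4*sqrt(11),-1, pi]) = [  -  4*sqrt( 11 ),  -  10, - 10, -9, - 7.15 , -2*sqrt ( 19 )/3,-1, - 3*sqrt( 10) /10 , sqrt( 2) /6,  sqrt(5 ) /5,sqrt(5) /5,  2.37,pi,sqrt(11) ]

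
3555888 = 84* 42332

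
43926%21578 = 770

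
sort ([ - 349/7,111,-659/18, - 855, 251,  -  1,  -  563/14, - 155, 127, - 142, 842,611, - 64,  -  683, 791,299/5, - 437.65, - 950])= [ - 950, - 855, - 683, - 437.65,-155,  -  142 , -64, - 349/7,  -  563/14 ,-659/18, - 1, 299/5,111,127,  251,  611,791,842]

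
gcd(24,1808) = 8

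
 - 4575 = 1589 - 6164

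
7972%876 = 88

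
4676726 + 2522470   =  7199196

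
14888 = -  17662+32550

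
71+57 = 128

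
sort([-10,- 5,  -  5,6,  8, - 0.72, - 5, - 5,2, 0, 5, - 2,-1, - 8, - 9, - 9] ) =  [ - 10, - 9, - 9, - 8, - 5,-5, - 5, - 5, - 2, - 1, - 0.72 , 0, 2,5, 6,8]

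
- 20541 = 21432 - 41973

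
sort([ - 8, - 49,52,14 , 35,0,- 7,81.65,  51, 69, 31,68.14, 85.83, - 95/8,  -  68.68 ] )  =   [ - 68.68,-49, - 95/8,  -  8,-7,0,  14,31, 35,51, 52,68.14,69, 81.65,85.83] 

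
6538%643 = 108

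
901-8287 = -7386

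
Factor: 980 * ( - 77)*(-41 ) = 2^2*5^1*7^3*11^1 * 41^1 = 3093860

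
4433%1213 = 794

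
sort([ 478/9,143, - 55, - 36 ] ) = [ -55,- 36 , 478/9, 143]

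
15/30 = 1/2 = 0.50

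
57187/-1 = -57187/1 = - 57187.00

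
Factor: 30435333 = 3^1*10145111^1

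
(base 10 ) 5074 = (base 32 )4ui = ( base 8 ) 11722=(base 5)130244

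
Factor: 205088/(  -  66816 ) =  - 221/72 = - 2^ ( - 3)*3^( - 2 )*13^1*17^1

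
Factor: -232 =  - 2^3*29^1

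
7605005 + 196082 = 7801087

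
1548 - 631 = 917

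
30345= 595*51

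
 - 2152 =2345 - 4497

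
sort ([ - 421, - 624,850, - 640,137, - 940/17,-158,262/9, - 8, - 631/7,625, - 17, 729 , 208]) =[ - 640, - 624,  -  421, - 158, - 631/7, - 940/17,-17, - 8,262/9,137, 208,625,729, 850]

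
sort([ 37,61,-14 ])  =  [ - 14,37,  61 ]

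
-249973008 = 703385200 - 953358208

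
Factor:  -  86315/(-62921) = 5^1 * 61^1 * 283^1*62921^(-1)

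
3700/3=3700/3 =1233.33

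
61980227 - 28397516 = 33582711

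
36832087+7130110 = 43962197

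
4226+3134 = 7360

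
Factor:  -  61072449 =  - 3^1*17^1*31^1*38629^1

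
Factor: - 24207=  - 3^1*8069^1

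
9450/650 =189/13= 14.54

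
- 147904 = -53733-94171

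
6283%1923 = 514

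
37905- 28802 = 9103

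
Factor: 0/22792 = 0^1 = 0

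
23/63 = 23/63 = 0.37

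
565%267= 31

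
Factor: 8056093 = 43^2 * 4357^1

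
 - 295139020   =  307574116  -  602713136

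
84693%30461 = 23771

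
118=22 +96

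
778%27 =22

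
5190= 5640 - 450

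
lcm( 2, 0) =0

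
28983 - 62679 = -33696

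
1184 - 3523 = -2339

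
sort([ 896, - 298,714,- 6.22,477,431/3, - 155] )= [ - 298,-155, -6.22,431/3,  477,714,  896 ]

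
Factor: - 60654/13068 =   -  2^( -1)* 3^( - 2)*11^ ( - 1 )*919^1  =  - 919/198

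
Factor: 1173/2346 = 2^( - 1) = 1/2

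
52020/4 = 13005 = 13005.00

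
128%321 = 128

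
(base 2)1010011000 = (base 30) m4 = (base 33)k4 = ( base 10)664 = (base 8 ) 1230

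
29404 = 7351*4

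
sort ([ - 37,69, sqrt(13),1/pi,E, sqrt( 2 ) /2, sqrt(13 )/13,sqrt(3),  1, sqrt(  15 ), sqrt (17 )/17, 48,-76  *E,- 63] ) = [-76*E, - 63, - 37, sqrt(17) /17,sqrt (13 ) /13, 1/pi,  sqrt(2 )/2, 1, sqrt( 3),  E, sqrt( 13 ),sqrt(15 ),  48, 69]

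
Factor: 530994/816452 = 2^( - 1) * 3^1*7^( - 1)*13^( - 1)*2243^( -1 )*88499^1 = 265497/408226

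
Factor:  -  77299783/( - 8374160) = 2^( - 4)*5^( -1 )*11^1*104677^(-1 ) * 7027253^1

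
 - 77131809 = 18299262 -95431071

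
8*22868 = 182944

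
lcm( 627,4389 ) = 4389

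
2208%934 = 340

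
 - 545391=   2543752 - 3089143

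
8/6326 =4/3163   =  0.00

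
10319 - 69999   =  -59680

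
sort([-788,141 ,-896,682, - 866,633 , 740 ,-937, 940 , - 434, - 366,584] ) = [ - 937, - 896 , - 866,- 788, - 434, - 366, 141, 584, 633, 682, 740 , 940]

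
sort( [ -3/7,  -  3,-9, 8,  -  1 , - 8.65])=[  -  9, - 8.65 , - 3,-1,  -  3/7,8]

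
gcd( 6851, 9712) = 1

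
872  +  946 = 1818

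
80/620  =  4/31 = 0.13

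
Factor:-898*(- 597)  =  536106 = 2^1*3^1*199^1 * 449^1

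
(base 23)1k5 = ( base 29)158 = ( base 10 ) 994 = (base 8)1742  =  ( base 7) 2620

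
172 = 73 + 99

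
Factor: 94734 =2^1*3^2*19^1*277^1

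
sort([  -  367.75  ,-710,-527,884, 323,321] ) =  [-710, - 527,-367.75, 321, 323, 884]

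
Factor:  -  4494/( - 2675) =2^1 * 3^1*5^( - 2)*7^1 = 42/25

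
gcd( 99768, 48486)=6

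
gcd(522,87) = 87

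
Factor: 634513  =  11^1 * 37^1*1559^1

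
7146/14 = 3573/7  =  510.43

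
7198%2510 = 2178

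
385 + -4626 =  - 4241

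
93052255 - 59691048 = 33361207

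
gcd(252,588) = 84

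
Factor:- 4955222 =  - 2^1*2477611^1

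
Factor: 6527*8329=61^1*107^1*8329^1 =54363383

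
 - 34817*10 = -348170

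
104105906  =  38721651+65384255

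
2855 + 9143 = 11998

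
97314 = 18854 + 78460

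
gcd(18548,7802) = 2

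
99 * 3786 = 374814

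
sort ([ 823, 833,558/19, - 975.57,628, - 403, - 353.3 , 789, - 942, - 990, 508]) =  [  -  990, - 975.57, - 942,-403, - 353.3,558/19,508,628,789,823,833 ]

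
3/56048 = 3/56048 = 0.00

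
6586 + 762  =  7348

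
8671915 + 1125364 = 9797279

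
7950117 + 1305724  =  9255841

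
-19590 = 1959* ( -10)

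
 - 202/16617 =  - 202/16617 = - 0.01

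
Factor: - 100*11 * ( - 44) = 2^4*5^2*11^2  =  48400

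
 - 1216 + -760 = -1976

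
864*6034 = 5213376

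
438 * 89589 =39239982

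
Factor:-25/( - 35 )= 5^1*7^( - 1 ) = 5/7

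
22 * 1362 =29964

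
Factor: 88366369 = 7^1*13^1 * 61^1*15919^1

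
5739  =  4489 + 1250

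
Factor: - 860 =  - 2^2* 5^1*43^1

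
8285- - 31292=39577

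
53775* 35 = 1882125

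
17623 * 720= 12688560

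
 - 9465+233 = -9232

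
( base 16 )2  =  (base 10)2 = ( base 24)2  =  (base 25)2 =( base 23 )2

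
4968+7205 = 12173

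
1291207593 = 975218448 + 315989145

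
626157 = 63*9939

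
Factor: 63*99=3^4*7^1*11^1=   6237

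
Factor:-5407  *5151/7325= - 27851457/7325 = -3^1*5^( - 2 )*17^1 * 101^1*293^(-1)*5407^1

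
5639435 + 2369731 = 8009166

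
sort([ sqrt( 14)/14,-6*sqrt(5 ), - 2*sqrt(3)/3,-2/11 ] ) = [ - 6*sqrt ( 5 )  ,-2*sqrt( 3 ) /3,  -  2/11, sqrt(14 )/14 ] 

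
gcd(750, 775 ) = 25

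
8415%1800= 1215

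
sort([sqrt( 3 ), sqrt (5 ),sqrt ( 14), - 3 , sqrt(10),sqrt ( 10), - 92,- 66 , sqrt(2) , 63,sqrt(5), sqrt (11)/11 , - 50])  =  [ - 92, - 66,-50,- 3,sqrt(11 ) /11,sqrt ( 2), sqrt( 3 ), sqrt( 5),sqrt( 5 ), sqrt ( 10), sqrt(10), sqrt (14), 63 ]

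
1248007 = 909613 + 338394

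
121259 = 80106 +41153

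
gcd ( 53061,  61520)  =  769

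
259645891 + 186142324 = 445788215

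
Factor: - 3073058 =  - 2^1*61^1*25189^1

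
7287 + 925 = 8212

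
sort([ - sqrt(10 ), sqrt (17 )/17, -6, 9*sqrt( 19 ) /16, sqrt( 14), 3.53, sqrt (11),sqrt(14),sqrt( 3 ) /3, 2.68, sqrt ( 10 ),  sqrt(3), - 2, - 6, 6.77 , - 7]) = [ - 7, - 6, - 6,-sqrt (10 ), - 2,sqrt(17)/17,sqrt(3)/3,sqrt ( 3 ),9*sqrt (19 ) /16,2.68,sqrt(10 ),sqrt( 11 ),3.53, sqrt( 14 ), sqrt(14), 6.77] 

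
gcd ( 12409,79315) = 1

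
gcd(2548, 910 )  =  182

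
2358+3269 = 5627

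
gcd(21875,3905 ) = 5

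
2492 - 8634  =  -6142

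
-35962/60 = -17981/30 = -599.37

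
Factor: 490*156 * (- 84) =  - 2^5* 3^2*5^1*7^3*13^1 = - 6420960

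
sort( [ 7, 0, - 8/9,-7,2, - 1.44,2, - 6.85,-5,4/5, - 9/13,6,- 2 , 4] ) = [-7 , - 6.85 , - 5, - 2 , - 1.44 ,-8/9, - 9/13, 0, 4/5,2, 2,4, 6, 7]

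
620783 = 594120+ 26663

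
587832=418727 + 169105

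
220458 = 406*543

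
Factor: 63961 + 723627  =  2^2*19^1*43^1*241^1  =  787588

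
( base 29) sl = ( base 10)833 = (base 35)ns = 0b1101000001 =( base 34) oh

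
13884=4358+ 9526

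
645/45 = 14 + 1/3 = 14.33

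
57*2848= 162336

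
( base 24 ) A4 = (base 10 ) 244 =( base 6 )1044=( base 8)364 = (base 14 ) 136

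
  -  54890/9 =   -  54890/9 = - 6098.89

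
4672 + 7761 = 12433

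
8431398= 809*10422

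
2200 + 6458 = 8658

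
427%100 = 27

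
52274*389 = 20334586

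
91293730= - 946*( - 96505 ) 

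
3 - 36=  - 33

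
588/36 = 16 + 1/3 =16.33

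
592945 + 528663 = 1121608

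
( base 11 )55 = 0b111100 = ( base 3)2020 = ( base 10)60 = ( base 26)28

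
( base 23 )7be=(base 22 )84A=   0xf82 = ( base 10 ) 3970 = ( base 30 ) 4CA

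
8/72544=1/9068 = 0.00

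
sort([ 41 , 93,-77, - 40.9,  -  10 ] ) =[-77, - 40.9, - 10,41,  93]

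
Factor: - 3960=-2^3*3^2*5^1*11^1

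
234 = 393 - 159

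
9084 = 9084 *1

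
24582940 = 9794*2510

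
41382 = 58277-16895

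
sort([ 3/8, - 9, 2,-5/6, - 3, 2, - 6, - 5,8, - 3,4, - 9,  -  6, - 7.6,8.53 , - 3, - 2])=[ - 9, - 9, - 7.6, - 6, - 6, - 5 , - 3,  -  3, - 3, - 2, - 5/6, 3/8,  2,2,4,8,8.53 ]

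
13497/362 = 13497/362 = 37.28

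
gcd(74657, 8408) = 1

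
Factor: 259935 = 3^1*5^1*13^1*31^1*43^1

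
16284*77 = 1253868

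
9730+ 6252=15982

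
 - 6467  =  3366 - 9833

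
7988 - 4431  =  3557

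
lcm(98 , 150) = 7350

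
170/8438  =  85/4219 = 0.02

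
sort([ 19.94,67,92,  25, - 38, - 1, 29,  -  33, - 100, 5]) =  [ - 100, - 38,  -  33 , - 1, 5, 19.94 , 25, 29, 67,  92] 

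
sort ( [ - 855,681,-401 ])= [ - 855, - 401,681 ]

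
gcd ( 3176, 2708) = 4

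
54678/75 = 729  +  1/25 =729.04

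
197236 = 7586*26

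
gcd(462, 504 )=42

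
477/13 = 477/13= 36.69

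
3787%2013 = 1774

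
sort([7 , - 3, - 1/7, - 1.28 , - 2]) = [ - 3, - 2, -1.28, - 1/7, 7] 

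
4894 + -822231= - 817337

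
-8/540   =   - 2/135 = -0.01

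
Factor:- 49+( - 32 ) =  - 81 = - 3^4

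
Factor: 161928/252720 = 173/270 = 2^ ( - 1)*3^ (-3 )*5^(-1)*173^1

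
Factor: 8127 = 3^3*7^1*43^1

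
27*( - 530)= -14310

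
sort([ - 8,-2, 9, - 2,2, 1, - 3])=[ - 8, - 3 , - 2, - 2,  1,  2, 9 ] 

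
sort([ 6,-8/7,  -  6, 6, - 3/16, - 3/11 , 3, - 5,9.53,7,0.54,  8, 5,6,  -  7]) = [ - 7, - 6,-5,-8/7, - 3/11, -3/16,0.54, 3, 5, 6, 6,6,7,8, 9.53]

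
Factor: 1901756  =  2^2*17^1*27967^1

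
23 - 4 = 19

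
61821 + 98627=160448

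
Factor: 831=3^1 * 277^1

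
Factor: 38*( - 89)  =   - 2^1*19^1*89^1 = - 3382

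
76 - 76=0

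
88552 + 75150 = 163702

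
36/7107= 12/2369 = 0.01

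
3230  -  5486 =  - 2256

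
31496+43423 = 74919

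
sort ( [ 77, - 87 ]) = [- 87,  77] 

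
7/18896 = 7/18896 = 0.00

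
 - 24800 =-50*496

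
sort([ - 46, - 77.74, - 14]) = [ - 77.74, - 46, - 14 ]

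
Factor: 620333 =7^1 *23^1*3853^1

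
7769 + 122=7891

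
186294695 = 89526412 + 96768283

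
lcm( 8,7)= 56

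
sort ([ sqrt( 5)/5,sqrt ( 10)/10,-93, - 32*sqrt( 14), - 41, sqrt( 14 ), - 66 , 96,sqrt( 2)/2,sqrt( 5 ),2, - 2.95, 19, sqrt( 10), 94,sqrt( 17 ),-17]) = [-32 * sqrt( 14 ), - 93,-66,-41, -17,-2.95, sqrt ( 10)/10,sqrt( 5 ) /5,sqrt(2)/2, 2,sqrt( 5),sqrt( 10 ),sqrt(14) , sqrt( 17),19, 94, 96 ] 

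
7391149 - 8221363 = -830214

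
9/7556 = 9/7556 = 0.00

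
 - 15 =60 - 75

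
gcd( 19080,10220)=20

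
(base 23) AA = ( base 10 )240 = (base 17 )e2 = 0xF0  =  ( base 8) 360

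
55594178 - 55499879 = 94299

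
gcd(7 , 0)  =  7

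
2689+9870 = 12559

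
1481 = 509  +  972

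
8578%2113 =126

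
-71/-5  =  14+1/5 = 14.20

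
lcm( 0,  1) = 0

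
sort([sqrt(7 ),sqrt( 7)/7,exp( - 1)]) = [ exp( - 1),sqrt(7)/7, sqrt( 7)]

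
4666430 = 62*75265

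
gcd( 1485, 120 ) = 15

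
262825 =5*52565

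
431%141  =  8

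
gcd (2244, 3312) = 12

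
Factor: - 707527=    - 707527^1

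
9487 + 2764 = 12251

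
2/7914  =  1/3957  =  0.00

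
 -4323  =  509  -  4832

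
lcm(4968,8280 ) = 24840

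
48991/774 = 63 + 229/774  =  63.30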